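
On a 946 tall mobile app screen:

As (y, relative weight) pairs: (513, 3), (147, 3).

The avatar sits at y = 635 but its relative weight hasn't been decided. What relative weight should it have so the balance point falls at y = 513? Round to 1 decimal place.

w ≈ 9.0

Known weights sum to 3 + 3 = 6; their moment is 3·513 + 3·147 = 1980.
Balance at y = 513 requires (1980 + w·635) / (6 + w) = 513.
So w = (513·6 − 1980)/(635 − 513) = 1098/122 ≈ 9.00.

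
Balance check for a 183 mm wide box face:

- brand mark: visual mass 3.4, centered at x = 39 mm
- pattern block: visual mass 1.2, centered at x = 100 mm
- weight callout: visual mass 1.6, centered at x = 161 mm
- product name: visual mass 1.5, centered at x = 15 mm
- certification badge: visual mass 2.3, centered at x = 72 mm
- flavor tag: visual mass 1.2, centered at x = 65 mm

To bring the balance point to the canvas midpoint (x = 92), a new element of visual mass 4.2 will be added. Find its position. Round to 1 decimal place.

New total weight: (3.4 + 1.2 + 1.6 + 1.5 + 2.3 + 1.2) + 4.2 = 15.4.
x: need Σw·x = 15.4·92 = 1416.8. Existing = 3.4·39 + 1.2·100 + 1.6·161 + 1.5·15 + 2.3·72 + 1.2·65 = 776.3. Remainder 640.5 / 4.2 ≈ 152.50.

x ≈ 152.5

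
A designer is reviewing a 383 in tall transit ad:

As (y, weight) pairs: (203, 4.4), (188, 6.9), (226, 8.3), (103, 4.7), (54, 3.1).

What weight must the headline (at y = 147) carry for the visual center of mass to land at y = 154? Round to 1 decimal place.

w ≈ 71.2

Existing Σw = 27.4 (4.4 + 6.9 + 8.3 + 4.7 + 3.1); existing moment 4.4·203 + 6.9·188 + 8.3·226 + 4.7·103 + 3.1·54 = 4717.7.
Balance at y = 154 requires (4717.7 + w·147) / (27.4 + w) = 154.
Rearranging, w·(147 − 154) = 154·27.4 − 4717.7 = -498.1, so w ≈ -498.1/-7 = 71.16.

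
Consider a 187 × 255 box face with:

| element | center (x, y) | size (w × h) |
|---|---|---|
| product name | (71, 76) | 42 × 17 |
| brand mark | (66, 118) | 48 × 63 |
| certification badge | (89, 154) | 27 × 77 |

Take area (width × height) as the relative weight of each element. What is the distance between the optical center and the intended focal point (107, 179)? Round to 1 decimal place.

≈ 62.2

Areas: product name 42·17 = 714, brand mark 48·63 = 3024, certification badge 27·77 = 2079. Total weight = 5817.
x: (714·71 + 3024·66 + 2079·89) / 5817 = 435309 / 5817 ≈ 74.83
y: (714·76 + 3024·118 + 2079·154) / 5817 = 731262 / 5817 ≈ 125.71
Relative to (107, 179): Δ = (-32.17, -53.29); |Δ| = √(-32.17² + -53.29²) ≈ 62.24.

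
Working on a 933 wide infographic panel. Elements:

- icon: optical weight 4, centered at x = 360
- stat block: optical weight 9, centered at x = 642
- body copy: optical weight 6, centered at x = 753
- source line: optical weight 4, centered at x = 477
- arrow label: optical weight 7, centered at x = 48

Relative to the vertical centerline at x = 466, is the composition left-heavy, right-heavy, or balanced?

balanced

Weights sum to 4 + 9 + 6 + 4 + 7 = 30.
Σw·x = 4·360 + 9·642 + 6·753 + 4·477 + 7·48 = 13980, so x̄ = 13980/30 ≈ 466.00.
That equals the midline 466 — balanced.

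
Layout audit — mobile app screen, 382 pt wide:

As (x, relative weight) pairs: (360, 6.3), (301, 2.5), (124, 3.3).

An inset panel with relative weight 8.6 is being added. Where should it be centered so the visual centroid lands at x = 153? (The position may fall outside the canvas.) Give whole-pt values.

x ≈ -31

New total weight: (6.3 + 2.5 + 3.3) + 8.6 = 20.7.
x: target moment 20.7×153 = 3167.1; current 6.3·360 + 2.5·301 + 3.3·124 = 3429.7; the inset panel supplies -262.6, so x = -262.6/8.6 ≈ -30.53.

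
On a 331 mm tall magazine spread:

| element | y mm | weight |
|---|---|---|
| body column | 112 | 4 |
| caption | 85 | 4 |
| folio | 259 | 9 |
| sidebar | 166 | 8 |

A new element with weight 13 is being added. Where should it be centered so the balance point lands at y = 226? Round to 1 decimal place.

New total weight: (4 + 4 + 9 + 8) + 13 = 38.
y: target moment 38×226 = 8588; current 4·112 + 4·85 + 9·259 + 8·166 = 4447; the new element supplies 4141, so y = 4141/13 ≈ 318.54.

y ≈ 318.5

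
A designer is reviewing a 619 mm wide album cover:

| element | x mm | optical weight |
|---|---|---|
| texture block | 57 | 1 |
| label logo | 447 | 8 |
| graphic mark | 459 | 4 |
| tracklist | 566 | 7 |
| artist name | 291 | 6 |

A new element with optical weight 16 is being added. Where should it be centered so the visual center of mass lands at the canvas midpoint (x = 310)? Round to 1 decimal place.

x ≈ 115.2

With the new element, Σw becomes 1 + 8 + 4 + 7 + 6 + 16 = 42.
x: need Σw·x = 42·310 = 13020. Existing = 1·57 + 8·447 + 4·459 + 7·566 + 6·291 = 11177. Remainder 1843 / 16 ≈ 115.19.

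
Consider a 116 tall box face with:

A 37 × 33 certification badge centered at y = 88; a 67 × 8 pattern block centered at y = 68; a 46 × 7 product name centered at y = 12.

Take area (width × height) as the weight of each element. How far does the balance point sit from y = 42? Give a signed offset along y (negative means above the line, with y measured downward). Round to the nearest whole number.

Areas → weights: certification badge 37·33 = 1221, pattern block 67·8 = 536, product name 46·7 = 322; Σw = 2079.
y: (1221·88 + 536·68 + 322·12) / 2079 = 147760 / 2079 ≈ 71.07
Against y = 42, that's 71.07 − 42 = 29.07.

≈ 29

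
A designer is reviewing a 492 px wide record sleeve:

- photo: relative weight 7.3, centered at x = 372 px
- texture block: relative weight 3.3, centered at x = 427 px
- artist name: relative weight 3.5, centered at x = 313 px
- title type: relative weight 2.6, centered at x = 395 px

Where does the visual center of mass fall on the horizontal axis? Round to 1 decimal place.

x ≈ 374.1

Σw = 7.3 + 3.3 + 3.5 + 2.6 = 16.7.
x-moment: 7.3·372 + 3.3·427 + 3.5·313 + 2.6·395 = 6247.2; centroid 6247.2/16.7 ≈ 374.08.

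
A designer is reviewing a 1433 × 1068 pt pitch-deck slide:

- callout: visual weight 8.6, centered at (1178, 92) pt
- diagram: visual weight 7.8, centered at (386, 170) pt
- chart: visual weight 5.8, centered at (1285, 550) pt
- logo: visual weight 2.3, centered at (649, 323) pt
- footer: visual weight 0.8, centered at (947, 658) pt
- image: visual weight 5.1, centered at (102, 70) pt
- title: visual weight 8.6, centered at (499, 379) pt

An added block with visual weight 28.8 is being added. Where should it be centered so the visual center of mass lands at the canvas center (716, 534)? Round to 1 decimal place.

(725.3, 903.2)

After adding the added block, total weight = 8.6 + 7.8 + 5.8 + 2.3 + 0.8 + 5.1 + 8.6 + 28.8 = 67.8.
Along x: (27656.5 + 28.8·x) / 67.8 = 716 (existing moment 8.6·1178 + 7.8·386 + 5.8·1285 + 2.3·649 + 0.8·947 + 5.1·102 + 8.6·499 = 27656.5) ⇒ x = (48544.8 − 27656.5) / 28.8 ≈ 725.29.
Along y: (10192.9 + 28.8·y) / 67.8 = 534 (existing moment 8.6·92 + 7.8·170 + 5.8·550 + 2.3·323 + 0.8·658 + 5.1·70 + 8.6·379 = 10192.9) ⇒ y = (36205.2 − 10192.9) / 28.8 ≈ 903.20.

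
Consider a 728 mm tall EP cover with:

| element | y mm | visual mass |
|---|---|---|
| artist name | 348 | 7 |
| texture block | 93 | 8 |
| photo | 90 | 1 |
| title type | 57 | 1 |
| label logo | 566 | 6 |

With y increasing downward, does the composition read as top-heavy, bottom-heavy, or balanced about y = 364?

Weights sum to 7 + 8 + 1 + 1 + 6 = 23.
y: (7·348 + 8·93 + 1·90 + 1·57 + 6·566) / 23 = 6723 / 23 ≈ 292.30
292.3 lies above (smaller y than) the midline 364, so the layout is top-heavy.

top-heavy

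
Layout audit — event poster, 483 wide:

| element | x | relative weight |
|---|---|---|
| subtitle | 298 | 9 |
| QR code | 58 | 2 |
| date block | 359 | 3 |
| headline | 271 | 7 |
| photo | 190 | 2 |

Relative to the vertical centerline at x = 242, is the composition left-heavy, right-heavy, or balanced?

Total weight = 9 + 2 + 3 + 7 + 2 = 23.
x: (9·298 + 2·58 + 3·359 + 7·271 + 2·190) / 23 = 6152 / 23 ≈ 267.48
Since 267.5 is right of 242, the composition reads right-heavy.

right-heavy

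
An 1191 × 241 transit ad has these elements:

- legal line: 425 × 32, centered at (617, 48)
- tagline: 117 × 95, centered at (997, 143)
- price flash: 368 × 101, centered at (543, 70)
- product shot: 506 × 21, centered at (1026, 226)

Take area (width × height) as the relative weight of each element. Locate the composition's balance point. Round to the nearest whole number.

(697, 100)

Taking area as weight: legal line 425·32 = 13600, tagline 117·95 = 11115, price flash 368·101 = 37168, product shot 506·21 = 10626. Sum 72509.
x: (13600·617 + 11115·997 + 37168·543 + 10626·1026) / 72509 = 50557355 / 72509 ≈ 697.26
y: (13600·48 + 11115·143 + 37168·70 + 10626·226) / 72509 = 7245481 / 72509 ≈ 99.93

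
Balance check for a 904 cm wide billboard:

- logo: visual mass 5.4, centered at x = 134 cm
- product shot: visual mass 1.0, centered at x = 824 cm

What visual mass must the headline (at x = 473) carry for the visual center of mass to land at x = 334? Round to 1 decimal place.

Fixed elements: Σw = 5.4 + 1.0 = 6.4, Σw·x = 5.4·134 + 1.0·824 = 1547.6.
For the centroid to hit 334: (1547.6 + w·473) / (6.4 + w) = 334.
Rearranging, w·(473 − 334) = 334·6.4 − 1547.6 = 590.0, so w ≈ 590.0/139 = 4.24.

w ≈ 4.2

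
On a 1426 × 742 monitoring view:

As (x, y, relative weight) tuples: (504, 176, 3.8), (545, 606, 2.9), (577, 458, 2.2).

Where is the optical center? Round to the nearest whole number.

Total weight = 3.8 + 2.9 + 2.2 = 8.9.
x-moment: 3.8·504 + 2.9·545 + 2.2·577 = 4765.1; centroid 4765.1/8.9 ≈ 535.40.
y-moment: 3.8·176 + 2.9·606 + 2.2·458 = 3433.8; centroid 3433.8/8.9 ≈ 385.82.

(535, 386)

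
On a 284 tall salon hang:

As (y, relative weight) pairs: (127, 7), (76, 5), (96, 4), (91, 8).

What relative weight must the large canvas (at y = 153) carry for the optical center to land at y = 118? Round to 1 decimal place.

Known weights sum to 7 + 5 + 4 + 8 = 24; their moment is 7·127 + 5·76 + 4·96 + 8·91 = 2381.
Set Σw·y/Σw = 118: (2381 + 153w) = 118·(24 + w).
Rearranging, w·(153 − 118) = 118·24 − 2381 = 451, so w ≈ 451/35 = 12.89.

w ≈ 12.9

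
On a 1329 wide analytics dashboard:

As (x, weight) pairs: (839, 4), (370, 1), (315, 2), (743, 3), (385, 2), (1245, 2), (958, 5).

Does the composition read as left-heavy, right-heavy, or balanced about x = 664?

right-heavy

Total weight = 4 + 1 + 2 + 3 + 2 + 2 + 5 = 19.
Σw·x = 14635; x̄ = 14635/19 ≈ 770.26.
770.3 lies right of the midline 664, so the layout is right-heavy.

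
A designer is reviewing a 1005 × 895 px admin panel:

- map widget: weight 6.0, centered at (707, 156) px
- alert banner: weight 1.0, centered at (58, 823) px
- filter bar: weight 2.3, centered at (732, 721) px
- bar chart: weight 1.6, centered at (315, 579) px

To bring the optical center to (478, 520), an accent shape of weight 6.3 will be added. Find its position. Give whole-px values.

New total weight: (6.0 + 1.0 + 2.3 + 1.6) + 6.3 = 17.2.
x: target moment 17.2×478 = 8221.6; current 6.0·707 + 1.0·58 + 2.3·732 + 1.6·315 = 6487.6; the accent shape supplies 1734.0, so x = 1734.0/6.3 ≈ 275.24.
y: target moment 17.2×520 = 8944.0; current 6.0·156 + 1.0·823 + 2.3·721 + 1.6·579 = 4343.7; the accent shape supplies 4600.3, so y = 4600.3/6.3 ≈ 730.21.

(275, 730)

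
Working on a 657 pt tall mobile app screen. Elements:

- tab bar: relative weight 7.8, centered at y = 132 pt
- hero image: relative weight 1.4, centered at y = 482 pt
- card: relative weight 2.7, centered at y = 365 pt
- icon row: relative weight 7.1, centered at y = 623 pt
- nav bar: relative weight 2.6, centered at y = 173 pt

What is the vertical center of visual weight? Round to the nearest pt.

Total weight = 7.8 + 1.4 + 2.7 + 7.1 + 2.6 = 21.6.
y-moment: 7.8·132 + 1.4·482 + 2.7·365 + 7.1·623 + 2.6·173 = 7563.0; centroid 7563.0/21.6 ≈ 350.14.

y ≈ 350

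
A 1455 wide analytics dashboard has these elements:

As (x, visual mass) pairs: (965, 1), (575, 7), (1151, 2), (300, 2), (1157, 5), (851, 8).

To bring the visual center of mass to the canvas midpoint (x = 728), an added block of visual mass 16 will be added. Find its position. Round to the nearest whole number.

x ≈ 585

After adding the added block, total weight = 1 + 7 + 2 + 2 + 5 + 8 + 16 = 41.
x: target moment 41×728 = 29848; current 1·965 + 7·575 + 2·1151 + 2·300 + 5·1157 + 8·851 = 20485; the added block supplies 9363, so x = 9363/16 ≈ 585.19.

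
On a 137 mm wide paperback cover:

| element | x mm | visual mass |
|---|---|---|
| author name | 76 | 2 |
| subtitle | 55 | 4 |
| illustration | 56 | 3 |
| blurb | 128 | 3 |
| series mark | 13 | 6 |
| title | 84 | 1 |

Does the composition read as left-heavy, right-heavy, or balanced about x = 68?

left-heavy

Σw = 2 + 4 + 3 + 3 + 6 + 1 = 19.
x: moment 1086 / weight 19 ≈ 57.16
Since 57.2 is left of 68, the composition reads left-heavy.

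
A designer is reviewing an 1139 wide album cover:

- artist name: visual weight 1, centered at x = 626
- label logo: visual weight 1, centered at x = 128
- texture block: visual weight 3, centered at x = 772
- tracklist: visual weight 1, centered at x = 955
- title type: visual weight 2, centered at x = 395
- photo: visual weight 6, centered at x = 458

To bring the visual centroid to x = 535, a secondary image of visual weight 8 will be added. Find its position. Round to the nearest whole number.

x ≈ 526

With the secondary image, Σw becomes 1 + 1 + 3 + 1 + 2 + 6 + 8 = 22.
x: target moment 22×535 = 11770; current 1·626 + 1·128 + 3·772 + 1·955 + 2·395 + 6·458 = 7563; the secondary image supplies 4207, so x = 4207/8 ≈ 525.88.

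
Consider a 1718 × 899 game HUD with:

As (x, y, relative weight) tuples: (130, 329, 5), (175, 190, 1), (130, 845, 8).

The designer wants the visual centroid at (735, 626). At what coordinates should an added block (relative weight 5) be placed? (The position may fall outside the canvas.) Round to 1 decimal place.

After adding the added block, total weight = 5 + 1 + 8 + 5 = 19.
x: need Σw·x = 19·735 = 13965. Existing = 5·130 + 1·175 + 8·130 = 1865. Remainder 12100 / 5 ≈ 2420.00.
y: need Σw·y = 19·626 = 11894. Existing = 5·329 + 1·190 + 8·845 = 8595. Remainder 3299 / 5 ≈ 659.80.

(2420.0, 659.8)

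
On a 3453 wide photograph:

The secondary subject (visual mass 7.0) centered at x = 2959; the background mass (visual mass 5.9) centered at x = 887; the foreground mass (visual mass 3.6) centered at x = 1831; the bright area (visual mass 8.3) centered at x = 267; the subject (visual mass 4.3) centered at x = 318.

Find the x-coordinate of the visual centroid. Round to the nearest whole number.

x ≈ 1241

Σw = 7.0 + 5.9 + 3.6 + 8.3 + 4.3 = 29.1.
x: (7.0·2959 + 5.9·887 + 3.6·1831 + 8.3·267 + 4.3·318) / 29.1 = 36121.4 / 29.1 ≈ 1241.29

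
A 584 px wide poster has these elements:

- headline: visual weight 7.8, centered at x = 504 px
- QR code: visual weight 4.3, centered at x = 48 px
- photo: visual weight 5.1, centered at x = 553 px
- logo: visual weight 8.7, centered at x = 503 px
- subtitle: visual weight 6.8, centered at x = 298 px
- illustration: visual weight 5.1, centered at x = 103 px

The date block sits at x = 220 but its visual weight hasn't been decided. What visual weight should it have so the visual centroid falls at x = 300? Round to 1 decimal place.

Existing Σw = 37.8 (7.8 + 4.3 + 5.1 + 8.7 + 6.8 + 5.1); existing moment 7.8·504 + 4.3·48 + 5.1·553 + 8.7·503 + 6.8·298 + 5.1·103 = 13885.7.
For the centroid to hit 300: (13885.7 + w·220) / (37.8 + w) = 300.
So w = (300·37.8 − 13885.7)/(220 − 300) = -2545.7/-80 ≈ 31.82.

w ≈ 31.8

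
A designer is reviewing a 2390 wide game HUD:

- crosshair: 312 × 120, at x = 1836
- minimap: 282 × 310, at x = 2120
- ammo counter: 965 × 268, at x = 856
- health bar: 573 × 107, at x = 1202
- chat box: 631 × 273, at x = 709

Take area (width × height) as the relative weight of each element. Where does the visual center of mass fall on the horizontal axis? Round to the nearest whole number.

x ≈ 1088

Areas: crosshair 312·120 = 37440, minimap 282·310 = 87420, ammo counter 965·268 = 258620, health bar 573·107 = 61311, chat box 631·273 = 172263. Total weight = 617054.
x: (37440·1836 + 87420·2120 + 258620·856 + 61311·1202 + 172263·709) / 617054 = 671279249 / 617054 ≈ 1087.88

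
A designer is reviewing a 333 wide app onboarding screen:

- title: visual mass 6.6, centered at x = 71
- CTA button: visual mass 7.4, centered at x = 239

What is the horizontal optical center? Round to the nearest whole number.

x ≈ 160

Σw = 6.6 + 7.4 = 14.0.
Σw·x = 6.6·71 + 7.4·239 = 2237.2, so x̄ = 2237.2/14.0 ≈ 159.80.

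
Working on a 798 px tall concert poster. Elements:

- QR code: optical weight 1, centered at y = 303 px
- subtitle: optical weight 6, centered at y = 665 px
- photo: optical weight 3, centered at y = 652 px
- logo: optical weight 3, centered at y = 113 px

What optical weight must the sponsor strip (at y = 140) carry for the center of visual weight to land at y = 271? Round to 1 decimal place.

Existing Σw = 13 (1 + 6 + 3 + 3); existing moment 1·303 + 6·665 + 3·652 + 3·113 = 6588.
Balance at y = 271 requires (6588 + w·140) / (13 + w) = 271.
So w = (271·13 − 6588)/(140 − 271) = -3065/-131 ≈ 23.40.

w ≈ 23.4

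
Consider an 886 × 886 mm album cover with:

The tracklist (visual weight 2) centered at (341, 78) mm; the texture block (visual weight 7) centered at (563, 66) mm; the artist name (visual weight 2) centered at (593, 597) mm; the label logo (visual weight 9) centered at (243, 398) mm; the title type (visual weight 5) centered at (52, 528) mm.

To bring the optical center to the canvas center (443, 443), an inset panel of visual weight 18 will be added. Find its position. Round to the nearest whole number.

New total weight: (2 + 7 + 2 + 9 + 5) + 18 = 43.
Along x: (8256 + 18·x) / 43 = 443 (existing moment 2·341 + 7·563 + 2·593 + 9·243 + 5·52 = 8256) ⇒ x = (19049 − 8256) / 18 ≈ 599.61.
Along y: (8034 + 18·y) / 43 = 443 (existing moment 2·78 + 7·66 + 2·597 + 9·398 + 5·528 = 8034) ⇒ y = (19049 − 8034) / 18 ≈ 611.94.

(600, 612)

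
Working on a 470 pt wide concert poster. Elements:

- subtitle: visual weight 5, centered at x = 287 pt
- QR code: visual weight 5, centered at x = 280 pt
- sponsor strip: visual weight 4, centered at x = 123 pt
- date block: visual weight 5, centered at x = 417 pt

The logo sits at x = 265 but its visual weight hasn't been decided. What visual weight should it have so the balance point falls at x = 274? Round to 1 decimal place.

Existing Σw = 19 (5 + 5 + 4 + 5); existing moment 5·287 + 5·280 + 4·123 + 5·417 = 5412.
Balance at x = 274 requires (5412 + w·265) / (19 + w) = 274.
So w = (274·19 − 5412)/(265 − 274) = -206/-9 ≈ 22.89.

w ≈ 22.9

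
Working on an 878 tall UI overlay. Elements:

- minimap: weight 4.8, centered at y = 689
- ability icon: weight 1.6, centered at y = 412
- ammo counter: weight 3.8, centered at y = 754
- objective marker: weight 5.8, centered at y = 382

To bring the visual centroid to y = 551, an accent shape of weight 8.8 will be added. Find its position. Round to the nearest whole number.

With the accent shape, Σw becomes 4.8 + 1.6 + 3.8 + 5.8 + 8.8 = 24.8.
Along y: (9047.2 + 8.8·y) / 24.8 = 551 (existing moment 4.8·689 + 1.6·412 + 3.8·754 + 5.8·382 = 9047.2) ⇒ y = (13664.8 − 9047.2) / 8.8 ≈ 524.73.

y ≈ 525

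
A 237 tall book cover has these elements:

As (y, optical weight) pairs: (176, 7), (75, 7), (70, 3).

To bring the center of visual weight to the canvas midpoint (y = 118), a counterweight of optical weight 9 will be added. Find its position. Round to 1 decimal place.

y ≈ 122.3

New total weight: (7 + 7 + 3) + 9 = 26.
y: need Σw·y = 26·118 = 3068. Existing = 7·176 + 7·75 + 3·70 = 1967. Remainder 1101 / 9 ≈ 122.33.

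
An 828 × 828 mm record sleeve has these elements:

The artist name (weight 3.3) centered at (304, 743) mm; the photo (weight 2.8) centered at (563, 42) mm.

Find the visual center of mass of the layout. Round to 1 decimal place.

Total weight = 3.3 + 2.8 = 6.1.
x-moment: 3.3·304 + 2.8·563 = 2579.6; centroid 2579.6/6.1 ≈ 422.89.
y-moment: 3.3·743 + 2.8·42 = 2569.5; centroid 2569.5/6.1 ≈ 421.23.

(422.9, 421.2)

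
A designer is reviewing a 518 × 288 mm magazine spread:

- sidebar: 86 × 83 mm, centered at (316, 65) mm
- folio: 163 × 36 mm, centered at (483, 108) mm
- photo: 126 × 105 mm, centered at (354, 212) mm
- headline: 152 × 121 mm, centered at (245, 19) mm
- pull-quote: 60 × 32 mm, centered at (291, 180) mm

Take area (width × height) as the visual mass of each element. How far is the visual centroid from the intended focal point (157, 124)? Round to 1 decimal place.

≈ 163.7 mm

Areas → weights: sidebar 86·83 = 7138, folio 163·36 = 5868, photo 126·105 = 13230, headline 152·121 = 18392, pull-quote 60·32 = 1920; Σw = 46548.
x: (7138·316 + 5868·483 + 13230·354 + 18392·245 + 1920·291) / 46548 = 14838032 / 46548 ≈ 318.77
y: (7138·65 + 5868·108 + 13230·212 + 18392·19 + 1920·180) / 46548 = 4597522 / 46548 ≈ 98.77
From (157, 124): dx = 161.77, dy = -25.23, so the distance is √(dx²+dy²) ≈ 163.72.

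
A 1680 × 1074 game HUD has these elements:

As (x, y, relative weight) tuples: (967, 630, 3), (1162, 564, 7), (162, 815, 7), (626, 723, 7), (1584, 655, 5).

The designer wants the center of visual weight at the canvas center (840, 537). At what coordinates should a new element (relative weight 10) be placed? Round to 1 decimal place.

(828.9, 106.4)

New total weight: (3 + 7 + 7 + 7 + 5) + 10 = 39.
Along x: (24471 + 10·x) / 39 = 840 (existing moment 3·967 + 7·1162 + 7·162 + 7·626 + 5·1584 = 24471) ⇒ x = (32760 − 24471) / 10 ≈ 828.90.
Along y: (19879 + 10·y) / 39 = 537 (existing moment 3·630 + 7·564 + 7·815 + 7·723 + 5·655 = 19879) ⇒ y = (20943 − 19879) / 10 ≈ 106.40.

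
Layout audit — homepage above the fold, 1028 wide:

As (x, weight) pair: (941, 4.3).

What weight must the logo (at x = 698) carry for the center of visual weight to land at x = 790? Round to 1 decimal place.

w ≈ 7.1

The single fixed element contributes weight 4.3, moment 4.3·941 = 4046.3.
Set Σw·x/Σw = 790: (4046.3 + 698w) = 790·(4.3 + w).
Solving: w = (790·4.3 − 4046.3) / (698 − 790) = -649.3 / -92 ≈ 7.06.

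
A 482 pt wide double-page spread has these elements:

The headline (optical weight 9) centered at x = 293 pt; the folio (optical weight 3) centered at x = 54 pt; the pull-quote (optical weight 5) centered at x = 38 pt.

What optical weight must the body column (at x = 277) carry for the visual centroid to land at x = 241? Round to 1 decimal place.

w ≈ 30.8

Fixed elements: Σw = 9 + 3 + 5 = 17, Σw·x = 9·293 + 3·54 + 5·38 = 2989.
Balance at x = 241 requires (2989 + w·277) / (17 + w) = 241.
Solving: w = (241·17 − 2989) / (277 − 241) = 1108 / 36 ≈ 30.78.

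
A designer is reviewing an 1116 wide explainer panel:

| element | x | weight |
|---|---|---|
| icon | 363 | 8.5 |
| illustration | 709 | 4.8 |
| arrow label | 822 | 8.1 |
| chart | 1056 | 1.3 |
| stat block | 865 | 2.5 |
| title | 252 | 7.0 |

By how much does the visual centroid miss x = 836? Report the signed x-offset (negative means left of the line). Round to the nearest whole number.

≈ -263

Σw = 8.5 + 4.8 + 8.1 + 1.3 + 2.5 + 7.0 = 32.2.
x: moment 18446.2 / weight 32.2 ≈ 572.86
Against x = 836, that's 572.86 − 836 = -263.14.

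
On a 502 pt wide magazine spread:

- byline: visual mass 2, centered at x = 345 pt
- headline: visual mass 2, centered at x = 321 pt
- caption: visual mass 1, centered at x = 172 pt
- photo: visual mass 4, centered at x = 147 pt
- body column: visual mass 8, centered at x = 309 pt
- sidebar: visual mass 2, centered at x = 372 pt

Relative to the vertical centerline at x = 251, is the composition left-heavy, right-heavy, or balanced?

Weights sum to 2 + 2 + 1 + 4 + 8 + 2 = 19.
x: moment 5308 / weight 19 ≈ 279.37
279.4 vs midline 251 → right-heavy.

right-heavy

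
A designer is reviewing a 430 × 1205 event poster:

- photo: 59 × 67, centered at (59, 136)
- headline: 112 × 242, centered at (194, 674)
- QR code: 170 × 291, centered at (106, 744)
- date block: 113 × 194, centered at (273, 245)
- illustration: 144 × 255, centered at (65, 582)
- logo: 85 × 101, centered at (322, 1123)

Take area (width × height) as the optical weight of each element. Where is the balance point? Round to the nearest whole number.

Areas: photo 59·67 = 3953, headline 112·242 = 27104, QR code 170·291 = 49470, date block 113·194 = 21922, illustration 144·255 = 36720, logo 85·101 = 8585. Total weight = 147754.
Σw·x = 21871099; x̄ = 21871099/147754 ≈ 148.02.
Σw·y = 91994269; ȳ = 91994269/147754 ≈ 622.62.

(148, 623)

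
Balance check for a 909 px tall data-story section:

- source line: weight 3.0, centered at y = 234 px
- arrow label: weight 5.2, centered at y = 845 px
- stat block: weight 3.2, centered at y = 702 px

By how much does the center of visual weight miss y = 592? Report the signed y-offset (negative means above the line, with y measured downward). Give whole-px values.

Weights sum to 3.0 + 5.2 + 3.2 = 11.4.
y: (3.0·234 + 5.2·845 + 3.2·702) / 11.4 = 7342.4 / 11.4 ≈ 644.07
Difference: 644.07 − 592 ≈ 52.07.

≈ 52 px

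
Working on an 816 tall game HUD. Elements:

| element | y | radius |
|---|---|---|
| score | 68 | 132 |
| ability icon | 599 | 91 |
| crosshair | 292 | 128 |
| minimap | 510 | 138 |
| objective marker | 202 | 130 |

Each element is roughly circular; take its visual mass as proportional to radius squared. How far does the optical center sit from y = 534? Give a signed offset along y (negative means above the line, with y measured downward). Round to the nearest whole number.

≈ -226

r² weights: score 132² = 17424, ability icon 91² = 8281, crosshair 128² = 16384, minimap 138² = 19044, objective marker 130² = 16900. Total = 78033.
Σw·y = 17424·68 + 8281·599 + 16384·292 + 19044·510 + 16900·202 = 24055519, so ȳ = 24055519/78033 ≈ 308.27.
Difference: 308.27 − 534 ≈ -225.73.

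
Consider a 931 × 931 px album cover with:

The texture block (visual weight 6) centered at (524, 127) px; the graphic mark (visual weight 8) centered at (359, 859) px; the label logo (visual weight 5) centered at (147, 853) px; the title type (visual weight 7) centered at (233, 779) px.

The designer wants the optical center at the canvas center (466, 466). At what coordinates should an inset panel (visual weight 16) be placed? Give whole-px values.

With the inset panel, Σw becomes 6 + 8 + 5 + 7 + 16 = 42.
Along x: (8382 + 16·x) / 42 = 466 (existing moment 6·524 + 8·359 + 5·147 + 7·233 = 8382) ⇒ x = (19572 − 8382) / 16 ≈ 699.38.
Along y: (17352 + 16·y) / 42 = 466 (existing moment 6·127 + 8·859 + 5·853 + 7·779 = 17352) ⇒ y = (19572 − 17352) / 16 ≈ 138.75.

(699, 139)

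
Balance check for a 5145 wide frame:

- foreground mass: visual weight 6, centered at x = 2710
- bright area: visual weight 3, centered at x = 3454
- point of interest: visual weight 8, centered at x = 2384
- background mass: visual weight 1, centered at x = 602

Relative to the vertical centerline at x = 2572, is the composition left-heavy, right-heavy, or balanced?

balanced

Weights sum to 6 + 3 + 8 + 1 = 18.
Σw·x = 6·2710 + 3·3454 + 8·2384 + 1·602 = 46296, so x̄ = 46296/18 ≈ 2572.00.
The centroid 2572.00 matches the midline at 2572, so the layout is balanced.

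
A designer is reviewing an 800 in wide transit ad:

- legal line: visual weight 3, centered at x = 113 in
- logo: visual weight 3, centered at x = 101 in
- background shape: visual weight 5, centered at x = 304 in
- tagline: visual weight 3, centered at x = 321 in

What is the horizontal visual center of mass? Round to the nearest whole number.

x ≈ 223

Weights sum to 3 + 3 + 5 + 3 = 14.
x: (3·113 + 3·101 + 5·304 + 3·321) / 14 = 3125 / 14 ≈ 223.21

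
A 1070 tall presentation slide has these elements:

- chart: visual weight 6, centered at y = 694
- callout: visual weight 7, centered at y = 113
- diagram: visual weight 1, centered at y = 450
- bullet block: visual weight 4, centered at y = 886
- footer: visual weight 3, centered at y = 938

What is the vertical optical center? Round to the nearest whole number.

y ≈ 560

Weights sum to 6 + 7 + 1 + 4 + 3 = 21.
y-moment: 6·694 + 7·113 + 1·450 + 4·886 + 3·938 = 11763; centroid 11763/21 ≈ 560.14.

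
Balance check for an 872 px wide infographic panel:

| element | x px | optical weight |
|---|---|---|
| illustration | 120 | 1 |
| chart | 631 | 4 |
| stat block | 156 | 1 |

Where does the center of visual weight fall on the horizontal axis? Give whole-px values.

Weights sum to 1 + 4 + 1 = 6.
x: (1·120 + 4·631 + 1·156) / 6 = 2800 / 6 ≈ 466.67

x ≈ 467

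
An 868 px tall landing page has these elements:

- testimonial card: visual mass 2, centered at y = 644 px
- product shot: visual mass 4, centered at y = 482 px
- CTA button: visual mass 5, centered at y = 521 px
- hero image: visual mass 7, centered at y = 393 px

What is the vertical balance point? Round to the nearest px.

Weights sum to 2 + 4 + 5 + 7 = 18.
Σw·y = 2·644 + 4·482 + 5·521 + 7·393 = 8572, so ȳ = 8572/18 ≈ 476.22.

y ≈ 476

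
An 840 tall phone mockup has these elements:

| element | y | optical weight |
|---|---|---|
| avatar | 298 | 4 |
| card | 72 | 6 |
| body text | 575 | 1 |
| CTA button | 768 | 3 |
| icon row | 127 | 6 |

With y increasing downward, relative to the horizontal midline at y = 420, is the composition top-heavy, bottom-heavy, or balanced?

top-heavy

Total weight = 4 + 6 + 1 + 3 + 6 = 20.
y: (4·298 + 6·72 + 1·575 + 3·768 + 6·127) / 20 = 5265 / 20 ≈ 263.25
263.2 vs midline 420 → top-heavy.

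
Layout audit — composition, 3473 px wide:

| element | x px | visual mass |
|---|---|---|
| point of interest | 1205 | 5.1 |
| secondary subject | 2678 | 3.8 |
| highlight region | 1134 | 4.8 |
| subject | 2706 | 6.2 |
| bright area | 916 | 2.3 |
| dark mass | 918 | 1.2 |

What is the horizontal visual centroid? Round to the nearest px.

Weights sum to 5.1 + 3.8 + 4.8 + 6.2 + 2.3 + 1.2 = 23.4.
Σw·x = 5.1·1205 + 3.8·2678 + 4.8·1134 + 6.2·2706 + 2.3·916 + 1.2·918 = 41750.7, so x̄ = 41750.7/23.4 ≈ 1784.22.

x ≈ 1784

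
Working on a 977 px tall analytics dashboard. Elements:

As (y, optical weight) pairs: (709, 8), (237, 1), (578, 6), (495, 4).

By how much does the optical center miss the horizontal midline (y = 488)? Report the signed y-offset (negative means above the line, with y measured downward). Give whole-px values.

Total weight = 8 + 1 + 6 + 4 = 19.
y-moment: 8·709 + 1·237 + 6·578 + 4·495 = 11357; centroid 11357/19 ≈ 597.74.
Difference: 597.74 − 488 ≈ 109.74.

≈ 110 px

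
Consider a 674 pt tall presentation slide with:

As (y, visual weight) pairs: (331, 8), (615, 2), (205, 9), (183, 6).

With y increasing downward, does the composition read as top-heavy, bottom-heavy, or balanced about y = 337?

top-heavy

Σw = 8 + 2 + 9 + 6 = 25.
y-moment: 8·331 + 2·615 + 9·205 + 6·183 = 6821; centroid 6821/25 ≈ 272.84.
Since 272.8 is above (smaller y than) 337, the composition reads top-heavy.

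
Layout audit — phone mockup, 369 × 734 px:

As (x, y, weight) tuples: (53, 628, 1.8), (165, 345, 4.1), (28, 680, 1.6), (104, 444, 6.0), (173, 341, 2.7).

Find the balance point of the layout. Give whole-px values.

(118, 446)

Total weight = 1.8 + 4.1 + 1.6 + 6.0 + 2.7 = 16.2.
Σw·x = 1.8·53 + 4.1·165 + 1.6·28 + 6.0·104 + 2.7·173 = 1907.8, so x̄ = 1907.8/16.2 ≈ 117.77.
Σw·y = 1.8·628 + 4.1·345 + 1.6·680 + 6.0·444 + 2.7·341 = 7217.6, so ȳ = 7217.6/16.2 ≈ 445.53.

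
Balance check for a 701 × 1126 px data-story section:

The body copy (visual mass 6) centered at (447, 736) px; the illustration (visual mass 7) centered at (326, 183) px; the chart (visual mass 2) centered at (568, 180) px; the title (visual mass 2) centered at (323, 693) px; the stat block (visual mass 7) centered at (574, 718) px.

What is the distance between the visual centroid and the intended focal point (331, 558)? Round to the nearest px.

Total weight = 6 + 7 + 2 + 2 + 7 = 24.
Σw·x = 6·447 + 7·326 + 2·568 + 2·323 + 7·574 = 10764, so x̄ = 10764/24 ≈ 448.50.
Σw·y = 6·736 + 7·183 + 2·180 + 2·693 + 7·718 = 12469, so ȳ = 12469/24 ≈ 519.54.
Relative to (331, 558): Δ = (117.50, -38.46); |Δ| = √(117.50² + -38.46²) ≈ 123.63.

≈ 124 px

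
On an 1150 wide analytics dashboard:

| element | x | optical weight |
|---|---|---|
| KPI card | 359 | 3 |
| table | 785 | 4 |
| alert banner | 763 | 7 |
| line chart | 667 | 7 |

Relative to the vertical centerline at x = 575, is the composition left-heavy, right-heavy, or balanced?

Σw = 3 + 4 + 7 + 7 = 21.
x-moment: 3·359 + 4·785 + 7·763 + 7·667 = 14227; centroid 14227/21 ≈ 677.48.
677.5 lies right of the midline 575, so the layout is right-heavy.

right-heavy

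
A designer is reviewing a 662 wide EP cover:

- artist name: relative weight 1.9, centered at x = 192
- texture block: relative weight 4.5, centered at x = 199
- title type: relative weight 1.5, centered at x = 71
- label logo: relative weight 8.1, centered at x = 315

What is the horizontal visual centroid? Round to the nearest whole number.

x ≈ 245

Weights sum to 1.9 + 4.5 + 1.5 + 8.1 = 16.0.
Σw·x = 1.9·192 + 4.5·199 + 1.5·71 + 8.1·315 = 3918.3, so x̄ = 3918.3/16.0 ≈ 244.89.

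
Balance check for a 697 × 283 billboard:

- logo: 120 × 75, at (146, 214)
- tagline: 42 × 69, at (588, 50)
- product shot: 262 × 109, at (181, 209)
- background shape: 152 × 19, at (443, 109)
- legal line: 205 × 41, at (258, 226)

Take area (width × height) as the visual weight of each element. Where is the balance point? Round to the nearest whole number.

Areas: logo 120·75 = 9000, tagline 42·69 = 2898, product shot 262·109 = 28558, background shape 152·19 = 2888, legal line 205·41 = 8405. Total weight = 51749.
x-moment: 9000·146 + 2898·588 + 28558·181 + 2888·443 + 8405·258 = 11634896; centroid 11634896/51749 ≈ 224.83.
y-moment: 9000·214 + 2898·50 + 28558·209 + 2888·109 + 8405·226 = 10253844; centroid 10253844/51749 ≈ 198.15.

(225, 198)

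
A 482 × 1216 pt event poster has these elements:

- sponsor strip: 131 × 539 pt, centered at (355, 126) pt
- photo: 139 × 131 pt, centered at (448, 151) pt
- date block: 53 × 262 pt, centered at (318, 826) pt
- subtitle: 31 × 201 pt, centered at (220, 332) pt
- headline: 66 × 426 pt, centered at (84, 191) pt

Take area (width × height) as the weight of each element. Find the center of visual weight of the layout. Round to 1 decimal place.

Areas → weights: sponsor strip 131·539 = 70609, photo 139·131 = 18209, date block 53·262 = 13886, subtitle 31·201 = 6231, headline 66·426 = 28116; Σw = 137051.
x-moment: 70609·355 + 18209·448 + 13886·318 + 6231·220 + 28116·84 = 41372139; centroid 41372139/137051 ≈ 301.87.
y-moment: 70609·126 + 18209·151 + 13886·826 + 6231·332 + 28116·191 = 30554977; centroid 30554977/137051 ≈ 222.95.

(301.9, 222.9)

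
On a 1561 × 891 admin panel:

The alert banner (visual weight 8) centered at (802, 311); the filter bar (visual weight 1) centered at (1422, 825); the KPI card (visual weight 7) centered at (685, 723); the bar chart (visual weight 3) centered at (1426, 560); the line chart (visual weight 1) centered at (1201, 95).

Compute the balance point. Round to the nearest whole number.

Weights sum to 8 + 1 + 7 + 3 + 1 = 20.
x-moment: 8·802 + 1·1422 + 7·685 + 3·1426 + 1·1201 = 18112; centroid 18112/20 ≈ 905.60.
y-moment: 8·311 + 1·825 + 7·723 + 3·560 + 1·95 = 10149; centroid 10149/20 ≈ 507.45.

(906, 507)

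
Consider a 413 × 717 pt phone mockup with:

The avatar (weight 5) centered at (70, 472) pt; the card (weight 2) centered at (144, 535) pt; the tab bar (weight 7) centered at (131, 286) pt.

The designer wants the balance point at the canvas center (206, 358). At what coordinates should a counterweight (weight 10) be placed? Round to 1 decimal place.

New total weight: (5 + 2 + 7) + 10 = 24.
Along x: (1555 + 10·x) / 24 = 206 (existing moment 5·70 + 2·144 + 7·131 = 1555) ⇒ x = (4944 − 1555) / 10 ≈ 338.90.
Along y: (5432 + 10·y) / 24 = 358 (existing moment 5·472 + 2·535 + 7·286 = 5432) ⇒ y = (8592 − 5432) / 10 ≈ 316.00.

(338.9, 316.0)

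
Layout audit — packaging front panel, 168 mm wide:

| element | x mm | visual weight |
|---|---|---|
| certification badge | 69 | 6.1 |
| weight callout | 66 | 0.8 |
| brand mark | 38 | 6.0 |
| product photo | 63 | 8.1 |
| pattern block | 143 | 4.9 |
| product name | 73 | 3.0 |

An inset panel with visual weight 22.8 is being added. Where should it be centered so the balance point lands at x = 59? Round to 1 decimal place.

x ≈ 40.3

With the inset panel, Σw becomes 6.1 + 0.8 + 6.0 + 8.1 + 4.9 + 3.0 + 22.8 = 51.7.
x: target moment 51.7×59 = 3050.3; current 6.1·69 + 0.8·66 + 6.0·38 + 8.1·63 + 4.9·143 + 3.0·73 = 2131.7; the inset panel supplies 918.6, so x = 918.6/22.8 ≈ 40.29.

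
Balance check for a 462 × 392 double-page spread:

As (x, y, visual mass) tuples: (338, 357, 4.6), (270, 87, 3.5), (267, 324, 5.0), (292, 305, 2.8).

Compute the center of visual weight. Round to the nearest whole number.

Weights sum to 4.6 + 3.5 + 5.0 + 2.8 = 15.9.
x-moment: 4.6·338 + 3.5·270 + 5.0·267 + 2.8·292 = 4652.4; centroid 4652.4/15.9 ≈ 292.60.
y-moment: 4.6·357 + 3.5·87 + 5.0·324 + 2.8·305 = 4420.7; centroid 4420.7/15.9 ≈ 278.03.

(293, 278)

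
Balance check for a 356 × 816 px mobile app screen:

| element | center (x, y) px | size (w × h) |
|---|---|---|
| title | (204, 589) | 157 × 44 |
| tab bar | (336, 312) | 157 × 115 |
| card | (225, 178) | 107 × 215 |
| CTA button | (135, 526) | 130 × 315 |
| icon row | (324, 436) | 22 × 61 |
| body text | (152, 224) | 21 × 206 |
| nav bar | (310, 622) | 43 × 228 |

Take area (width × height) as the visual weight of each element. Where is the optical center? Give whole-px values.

Areas → weights: title 157·44 = 6908, tab bar 157·115 = 18055, card 107·215 = 23005, CTA button 130·315 = 40950, icon row 22·61 = 1342, body text 21·206 = 4326, nav bar 43·228 = 9804; Σw = 104390.
Σw·x = 22311687; x̄ = 22311687/104390 ≈ 213.73.
y: moment 42988786 / weight 104390 ≈ 411.81

(214, 412)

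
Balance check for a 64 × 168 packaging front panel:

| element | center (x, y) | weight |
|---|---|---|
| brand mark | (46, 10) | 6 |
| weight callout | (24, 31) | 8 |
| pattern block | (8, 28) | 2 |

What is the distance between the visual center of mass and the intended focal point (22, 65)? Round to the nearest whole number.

≈ 43

Σw = 6 + 8 + 2 = 16.
x: (6·46 + 8·24 + 2·8) / 16 = 484 / 16 ≈ 30.25
y: (6·10 + 8·31 + 2·28) / 16 = 364 / 16 ≈ 22.75
Offset from (22, 65): Δx ≈ 8.25, Δy ≈ -42.25; distance = √(Δx² + Δy²) ≈ 43.05.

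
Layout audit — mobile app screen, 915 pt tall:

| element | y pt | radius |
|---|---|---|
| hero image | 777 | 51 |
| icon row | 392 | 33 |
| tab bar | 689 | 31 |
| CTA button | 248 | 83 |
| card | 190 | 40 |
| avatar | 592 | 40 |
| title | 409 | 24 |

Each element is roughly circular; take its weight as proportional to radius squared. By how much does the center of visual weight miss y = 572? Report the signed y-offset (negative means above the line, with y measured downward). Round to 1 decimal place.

Weights ∝ r²: hero image 51² = 2601, icon row 33² = 1089, tab bar 31² = 961, CTA button 83² = 6889, card 40² = 1600, avatar 40² = 1600, title 24² = 576; Σw = 15316.
Σw·y = 6305250; ȳ = 6305250/15316 ≈ 411.68.
Against y = 572, that's 411.68 − 572 = -160.32.

≈ -160.3 pt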